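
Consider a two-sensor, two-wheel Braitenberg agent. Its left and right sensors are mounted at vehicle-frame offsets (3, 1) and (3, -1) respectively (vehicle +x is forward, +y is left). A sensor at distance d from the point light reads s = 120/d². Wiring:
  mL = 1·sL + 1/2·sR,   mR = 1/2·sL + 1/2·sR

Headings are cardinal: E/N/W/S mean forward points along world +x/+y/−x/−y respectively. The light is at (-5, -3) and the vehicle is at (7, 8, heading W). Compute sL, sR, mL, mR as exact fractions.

left sensor world pos  = (4, 7); dL² = 181
right sensor world pos = (4, 9); dR² = 225
sL = 120/181 = 120/181
sR = 120/225 = 8/15
mL = 1·sL + 1/2·sR = 2524/2715
mR = 1/2·sL + 1/2·sR = 1624/2715

120/181 8/15 2524/2715 1624/2715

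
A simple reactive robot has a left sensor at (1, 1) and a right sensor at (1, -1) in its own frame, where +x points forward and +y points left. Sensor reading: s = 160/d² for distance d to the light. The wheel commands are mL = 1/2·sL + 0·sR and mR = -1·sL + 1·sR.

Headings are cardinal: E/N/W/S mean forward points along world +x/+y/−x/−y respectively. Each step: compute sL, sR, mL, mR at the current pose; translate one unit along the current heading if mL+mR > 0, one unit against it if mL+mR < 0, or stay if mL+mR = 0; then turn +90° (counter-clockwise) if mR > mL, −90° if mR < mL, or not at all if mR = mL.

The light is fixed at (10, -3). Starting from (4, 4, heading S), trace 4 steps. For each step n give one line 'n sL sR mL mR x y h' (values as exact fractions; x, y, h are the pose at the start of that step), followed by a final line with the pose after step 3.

n=0: pose=(4,4,S); sL=160/61, sR=32/17; mL=80/61, mR=-768/1037; mL+mR=592/1037 → advance +1; mR−mL=-2128/1037 → turn -1·90°
n=1: pose=(4,3,W); sL=80/37, sR=80/49; mL=40/37, mR=-960/1813; mL+mR=1000/1813 → advance +1; mR−mL=-2920/1813 → turn -1·90°
n=2: pose=(3,3,N); sL=160/113, sR=32/17; mL=80/113, mR=896/1921; mL+mR=2256/1921 → advance +1; mR−mL=-464/1921 → turn -1·90°
n=3: pose=(3,4,E); sL=8/5, sR=20/9; mL=4/5, mR=28/45; mL+mR=64/45 → advance +1; mR−mL=-8/45 → turn -1·90°

0 160/61 32/17 80/61 -768/1037 4 4 S
1 80/37 80/49 40/37 -960/1813 4 3 W
2 160/113 32/17 80/113 896/1921 3 3 N
3 8/5 20/9 4/5 28/45 3 4 E
final 4 4 S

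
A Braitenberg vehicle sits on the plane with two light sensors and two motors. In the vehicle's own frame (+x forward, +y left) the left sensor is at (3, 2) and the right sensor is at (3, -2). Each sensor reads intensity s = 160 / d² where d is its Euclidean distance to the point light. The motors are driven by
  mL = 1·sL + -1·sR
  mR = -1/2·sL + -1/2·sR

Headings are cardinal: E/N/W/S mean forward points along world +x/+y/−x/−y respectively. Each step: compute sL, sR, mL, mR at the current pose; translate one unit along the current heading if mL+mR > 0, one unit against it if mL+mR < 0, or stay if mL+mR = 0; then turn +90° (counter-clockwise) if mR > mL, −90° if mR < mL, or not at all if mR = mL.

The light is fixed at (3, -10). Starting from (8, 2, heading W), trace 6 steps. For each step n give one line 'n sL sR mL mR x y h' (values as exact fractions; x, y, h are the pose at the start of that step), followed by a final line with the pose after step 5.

n=0: pose=(8,2,W); sL=20/13, sR=4/5; mL=48/65, mR=-76/65; mL+mR=-28/65 → advance -1; mR−mL=-124/65 → turn -1·90°
n=1: pose=(9,2,N); sL=160/241, sR=160/289; mL=7680/69649, mR=-42400/69649; mL+mR=-34720/69649 → advance -1; mR−mL=-50080/69649 → turn -1·90°
n=2: pose=(9,1,E); sL=16/25, sR=80/81; mL=-704/2025, mR=-1648/2025; mL+mR=-784/675 → advance -1; mR−mL=-944/2025 → turn -1·90°
n=3: pose=(8,1,S); sL=160/113, sR=160/73; mL=-6400/8249, mR=-14880/8249; mL+mR=-21280/8249 → advance -1; mR−mL=-8480/8249 → turn -1·90°
n=4: pose=(8,2,W); sL=20/13, sR=4/5; mL=48/65, mR=-76/65; mL+mR=-28/65 → advance -1; mR−mL=-124/65 → turn -1·90°
n=5: pose=(9,2,N); sL=160/241, sR=160/289; mL=7680/69649, mR=-42400/69649; mL+mR=-34720/69649 → advance -1; mR−mL=-50080/69649 → turn -1·90°

0 20/13 4/5 48/65 -76/65 8 2 W
1 160/241 160/289 7680/69649 -42400/69649 9 2 N
2 16/25 80/81 -704/2025 -1648/2025 9 1 E
3 160/113 160/73 -6400/8249 -14880/8249 8 1 S
4 20/13 4/5 48/65 -76/65 8 2 W
5 160/241 160/289 7680/69649 -42400/69649 9 2 N
final 9 1 E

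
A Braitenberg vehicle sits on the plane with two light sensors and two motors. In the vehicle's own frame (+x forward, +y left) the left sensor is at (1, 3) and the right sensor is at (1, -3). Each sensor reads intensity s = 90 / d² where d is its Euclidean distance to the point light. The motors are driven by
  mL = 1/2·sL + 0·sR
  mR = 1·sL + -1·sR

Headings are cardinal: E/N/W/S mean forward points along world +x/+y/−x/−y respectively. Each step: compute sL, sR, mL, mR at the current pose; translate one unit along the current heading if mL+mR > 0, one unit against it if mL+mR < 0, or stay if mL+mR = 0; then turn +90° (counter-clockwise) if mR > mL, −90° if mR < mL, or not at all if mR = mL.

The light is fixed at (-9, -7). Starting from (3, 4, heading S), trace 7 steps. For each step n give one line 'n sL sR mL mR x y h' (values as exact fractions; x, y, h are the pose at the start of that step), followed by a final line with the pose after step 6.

n=0: pose=(3,4,S); sL=18/65, sR=90/181; mL=9/65, mR=-2592/11765; mL+mR=-963/11765 → advance -1; mR−mL=-4221/11765 → turn -1·90°
n=1: pose=(3,5,W); sL=45/101, sR=45/173; mL=45/202, mR=3240/17473; mL+mR=14265/34946 → advance +1; mR−mL=-1305/34946 → turn -1·90°
n=2: pose=(2,5,N); sL=90/233, sR=18/73; mL=45/233, mR=2376/17009; mL+mR=5661/17009 → advance +1; mR−mL=-909/17009 → turn -1·90°
n=3: pose=(2,6,E); sL=9/40, sR=45/122; mL=9/80, mR=-351/2440; mL+mR=-153/4880 → advance -1; mR−mL=-1251/4880 → turn -1·90°
n=4: pose=(1,6,S); sL=90/313, sR=90/193; mL=45/313, mR=-10800/60409; mL+mR=-2115/60409 → advance -1; mR−mL=-19485/60409 → turn -1·90°
n=5: pose=(1,7,W); sL=45/101, sR=9/37; mL=45/202, mR=756/3737; mL+mR=3177/7474 → advance +1; mR−mL=-153/7474 → turn -1·90°
n=6: pose=(0,7,N); sL=10/29, sR=10/41; mL=5/29, mR=120/1189; mL+mR=325/1189 → advance +1; mR−mL=-85/1189 → turn -1·90°

0 18/65 90/181 9/65 -2592/11765 3 4 S
1 45/101 45/173 45/202 3240/17473 3 5 W
2 90/233 18/73 45/233 2376/17009 2 5 N
3 9/40 45/122 9/80 -351/2440 2 6 E
4 90/313 90/193 45/313 -10800/60409 1 6 S
5 45/101 9/37 45/202 756/3737 1 7 W
6 10/29 10/41 5/29 120/1189 0 7 N
final 0 8 E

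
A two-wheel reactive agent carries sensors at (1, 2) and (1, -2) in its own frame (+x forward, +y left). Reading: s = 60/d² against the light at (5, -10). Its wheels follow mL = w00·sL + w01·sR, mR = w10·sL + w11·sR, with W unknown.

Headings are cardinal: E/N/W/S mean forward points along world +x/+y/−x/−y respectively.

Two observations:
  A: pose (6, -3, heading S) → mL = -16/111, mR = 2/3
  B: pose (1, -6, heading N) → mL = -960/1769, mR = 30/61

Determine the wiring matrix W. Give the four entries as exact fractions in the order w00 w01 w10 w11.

1/2 -1/2 1/2 0

obs A: pose=(6,-3,S) → sL=4/3, sR=60/37, mL=-16/111, mR=2/3
obs B: pose=(1,-6,N) → sL=60/61, sR=60/29, mL=-960/1769, mR=30/61
sensor matrix S = [[4/3, 60/37], [60/61, 60/29]]; det S = 76160/65453
solve [mL_A; mL_B] = S·[w00; w01] and [mR_A; mR_B] = S·[w10; w11]:
  w00 = 1/2, w01 = -1/2, w10 = 1/2, w11 = 0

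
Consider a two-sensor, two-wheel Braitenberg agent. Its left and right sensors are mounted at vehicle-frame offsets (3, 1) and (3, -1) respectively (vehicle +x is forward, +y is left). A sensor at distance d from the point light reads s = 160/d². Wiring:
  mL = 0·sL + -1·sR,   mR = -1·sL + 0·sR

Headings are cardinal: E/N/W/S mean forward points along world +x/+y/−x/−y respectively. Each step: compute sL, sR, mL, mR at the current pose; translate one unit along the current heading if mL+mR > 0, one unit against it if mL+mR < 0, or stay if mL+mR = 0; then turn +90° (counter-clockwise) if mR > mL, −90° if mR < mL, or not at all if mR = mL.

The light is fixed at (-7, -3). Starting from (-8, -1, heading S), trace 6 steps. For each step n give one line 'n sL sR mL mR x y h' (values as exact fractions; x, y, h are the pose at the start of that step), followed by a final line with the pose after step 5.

n=0: pose=(-8,-1,S); sL=160, sR=32; mL=-32, mR=-160; mL+mR=-192 → advance -1; mR−mL=-128 → turn -1·90°
n=1: pose=(-8,0,W); sL=8, sR=5; mL=-5, mR=-8; mL+mR=-13 → advance -1; mR−mL=-3 → turn -1·90°
n=2: pose=(-7,0,N); sL=160/37, sR=160/37; mL=-160/37, mR=-160/37; mL+mR=-320/37 → advance -1; mR−mL=0 → turn +0·90°
n=3: pose=(-7,-1,N); sL=80/13, sR=80/13; mL=-80/13, mR=-80/13; mL+mR=-160/13 → advance -1; mR−mL=0 → turn +0·90°
n=4: pose=(-7,-2,N); sL=160/17, sR=160/17; mL=-160/17, mR=-160/17; mL+mR=-320/17 → advance -1; mR−mL=0 → turn +0·90°
n=5: pose=(-7,-3,N); sL=16, sR=16; mL=-16, mR=-16; mL+mR=-32 → advance -1; mR−mL=0 → turn +0·90°

0 160 32 -32 -160 -8 -1 S
1 8 5 -5 -8 -8 0 W
2 160/37 160/37 -160/37 -160/37 -7 0 N
3 80/13 80/13 -80/13 -80/13 -7 -1 N
4 160/17 160/17 -160/17 -160/17 -7 -2 N
5 16 16 -16 -16 -7 -3 N
final -7 -4 N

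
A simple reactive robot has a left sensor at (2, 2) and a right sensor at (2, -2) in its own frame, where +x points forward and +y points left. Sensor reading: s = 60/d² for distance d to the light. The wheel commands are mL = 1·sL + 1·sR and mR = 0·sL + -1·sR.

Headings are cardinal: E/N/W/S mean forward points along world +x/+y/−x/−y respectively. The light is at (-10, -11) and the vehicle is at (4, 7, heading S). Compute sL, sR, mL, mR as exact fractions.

15/128 3/20 171/640 -3/20

left sensor world pos  = (6, 5); dL² = 512
right sensor world pos = (2, 5); dR² = 400
sL = 60/512 = 15/128
sR = 60/400 = 3/20
mL = 1·sL + 1·sR = 171/640
mR = 0·sL + -1·sR = -3/20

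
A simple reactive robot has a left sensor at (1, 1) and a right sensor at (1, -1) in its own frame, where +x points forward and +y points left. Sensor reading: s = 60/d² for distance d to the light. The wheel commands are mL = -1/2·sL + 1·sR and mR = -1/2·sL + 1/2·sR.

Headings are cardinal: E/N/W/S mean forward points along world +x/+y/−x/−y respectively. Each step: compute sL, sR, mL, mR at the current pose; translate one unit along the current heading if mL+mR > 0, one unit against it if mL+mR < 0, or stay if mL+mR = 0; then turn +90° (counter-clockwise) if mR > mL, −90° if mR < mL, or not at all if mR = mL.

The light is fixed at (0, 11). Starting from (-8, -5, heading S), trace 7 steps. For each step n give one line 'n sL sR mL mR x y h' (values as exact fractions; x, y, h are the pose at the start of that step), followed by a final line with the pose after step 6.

0 30/169 6/37 459/6253 -48/6253 -8 -5 S
1 4/27 60/337 946/9099 136/9099 -8 -6 W
2 15/89 3/16 147/1424 27/2848 -9 -6 N
3 60/289 60/353 6750/102017 -1920/102017 -9 -5 E
4 30/169 6/37 459/6253 -48/6253 -8 -5 S
5 4/27 60/337 946/9099 136/9099 -8 -6 W
6 15/89 3/16 147/1424 27/2848 -9 -6 N
final -9 -5 E

n=0: pose=(-8,-5,S); sL=30/169, sR=6/37; mL=459/6253, mR=-48/6253; mL+mR=411/6253 → advance +1; mR−mL=-3/37 → turn -1·90°
n=1: pose=(-8,-6,W); sL=4/27, sR=60/337; mL=946/9099, mR=136/9099; mL+mR=1082/9099 → advance +1; mR−mL=-30/337 → turn -1·90°
n=2: pose=(-9,-6,N); sL=15/89, sR=3/16; mL=147/1424, mR=27/2848; mL+mR=321/2848 → advance +1; mR−mL=-3/32 → turn -1·90°
n=3: pose=(-9,-5,E); sL=60/289, sR=60/353; mL=6750/102017, mR=-1920/102017; mL+mR=4830/102017 → advance +1; mR−mL=-30/353 → turn -1·90°
n=4: pose=(-8,-5,S); sL=30/169, sR=6/37; mL=459/6253, mR=-48/6253; mL+mR=411/6253 → advance +1; mR−mL=-3/37 → turn -1·90°
n=5: pose=(-8,-6,W); sL=4/27, sR=60/337; mL=946/9099, mR=136/9099; mL+mR=1082/9099 → advance +1; mR−mL=-30/337 → turn -1·90°
n=6: pose=(-9,-6,N); sL=15/89, sR=3/16; mL=147/1424, mR=27/2848; mL+mR=321/2848 → advance +1; mR−mL=-3/32 → turn -1·90°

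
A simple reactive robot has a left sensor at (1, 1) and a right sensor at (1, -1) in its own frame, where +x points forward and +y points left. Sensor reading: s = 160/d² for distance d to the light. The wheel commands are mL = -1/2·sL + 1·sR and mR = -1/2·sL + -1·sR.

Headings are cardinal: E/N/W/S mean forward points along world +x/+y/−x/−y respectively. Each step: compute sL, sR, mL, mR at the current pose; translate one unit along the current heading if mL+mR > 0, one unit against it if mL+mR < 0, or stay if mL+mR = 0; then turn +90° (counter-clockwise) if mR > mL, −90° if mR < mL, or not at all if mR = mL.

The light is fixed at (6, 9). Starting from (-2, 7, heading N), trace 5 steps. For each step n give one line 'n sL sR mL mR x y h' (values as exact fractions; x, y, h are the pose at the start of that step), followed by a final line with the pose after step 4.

0 80/41 16/5 456/205 -856/205 -2 7 N
1 160/53 32/13 656/689 -2736/689 -2 6 E
2 2 40/29 11/29 -69/29 -3 6 S
3 160/109 160/101 9360/11009 -25520/11009 -3 7 W
4 80/41 16/5 456/205 -856/205 -2 7 N
final -2 6 E

n=0: pose=(-2,7,N); sL=80/41, sR=16/5; mL=456/205, mR=-856/205; mL+mR=-80/41 → advance -1; mR−mL=-32/5 → turn -1·90°
n=1: pose=(-2,6,E); sL=160/53, sR=32/13; mL=656/689, mR=-2736/689; mL+mR=-160/53 → advance -1; mR−mL=-64/13 → turn -1·90°
n=2: pose=(-3,6,S); sL=2, sR=40/29; mL=11/29, mR=-69/29; mL+mR=-2 → advance -1; mR−mL=-80/29 → turn -1·90°
n=3: pose=(-3,7,W); sL=160/109, sR=160/101; mL=9360/11009, mR=-25520/11009; mL+mR=-160/109 → advance -1; mR−mL=-320/101 → turn -1·90°
n=4: pose=(-2,7,N); sL=80/41, sR=16/5; mL=456/205, mR=-856/205; mL+mR=-80/41 → advance -1; mR−mL=-32/5 → turn -1·90°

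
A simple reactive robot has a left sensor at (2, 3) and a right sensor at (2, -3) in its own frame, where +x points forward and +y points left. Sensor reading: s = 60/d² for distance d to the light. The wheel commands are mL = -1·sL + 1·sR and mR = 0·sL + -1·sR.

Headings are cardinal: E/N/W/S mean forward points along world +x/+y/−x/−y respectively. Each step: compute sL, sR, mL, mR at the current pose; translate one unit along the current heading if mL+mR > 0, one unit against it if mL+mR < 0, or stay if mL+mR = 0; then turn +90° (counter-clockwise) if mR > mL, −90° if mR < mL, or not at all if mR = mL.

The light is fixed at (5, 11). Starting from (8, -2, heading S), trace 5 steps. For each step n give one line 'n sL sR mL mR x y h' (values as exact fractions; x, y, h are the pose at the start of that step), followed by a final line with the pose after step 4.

0 20/87 4/15 16/435 -4/15 8 -2 S
1 30/113 30/41 2160/4633 -30/41 8 -1 W
2 60/101 60/149 -2880/15049 -60/149 9 -1 N
3 15/34 15/73 -585/2482 -15/73 9 -2 E
4 60/121 60/157 -2160/18997 -60/157 8 -2 N
final 8 -3 E

n=0: pose=(8,-2,S); sL=20/87, sR=4/15; mL=16/435, mR=-4/15; mL+mR=-20/87 → advance -1; mR−mL=-44/145 → turn -1·90°
n=1: pose=(8,-1,W); sL=30/113, sR=30/41; mL=2160/4633, mR=-30/41; mL+mR=-30/113 → advance -1; mR−mL=-5550/4633 → turn -1·90°
n=2: pose=(9,-1,N); sL=60/101, sR=60/149; mL=-2880/15049, mR=-60/149; mL+mR=-60/101 → advance -1; mR−mL=-3180/15049 → turn -1·90°
n=3: pose=(9,-2,E); sL=15/34, sR=15/73; mL=-585/2482, mR=-15/73; mL+mR=-15/34 → advance -1; mR−mL=75/2482 → turn +1·90°
n=4: pose=(8,-2,N); sL=60/121, sR=60/157; mL=-2160/18997, mR=-60/157; mL+mR=-60/121 → advance -1; mR−mL=-5100/18997 → turn -1·90°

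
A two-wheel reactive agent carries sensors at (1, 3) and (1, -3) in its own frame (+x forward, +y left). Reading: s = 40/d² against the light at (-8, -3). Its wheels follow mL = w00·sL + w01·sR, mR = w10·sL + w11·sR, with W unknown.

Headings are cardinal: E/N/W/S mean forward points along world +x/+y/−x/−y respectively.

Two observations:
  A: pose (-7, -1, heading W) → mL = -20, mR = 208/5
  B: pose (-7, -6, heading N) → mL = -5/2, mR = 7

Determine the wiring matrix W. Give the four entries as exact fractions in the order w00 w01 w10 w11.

-1/2 0 1 1

obs A: pose=(-7,-1,W) → sL=40, sR=8/5, mL=-20, mR=208/5
obs B: pose=(-7,-6,N) → sL=5, sR=2, mL=-5/2, mR=7
sensor matrix S = [[40, 8/5], [5, 2]]; det S = 72
solve [mL_A; mL_B] = S·[w00; w01] and [mR_A; mR_B] = S·[w10; w11]:
  w00 = -1/2, w01 = 0, w10 = 1, w11 = 1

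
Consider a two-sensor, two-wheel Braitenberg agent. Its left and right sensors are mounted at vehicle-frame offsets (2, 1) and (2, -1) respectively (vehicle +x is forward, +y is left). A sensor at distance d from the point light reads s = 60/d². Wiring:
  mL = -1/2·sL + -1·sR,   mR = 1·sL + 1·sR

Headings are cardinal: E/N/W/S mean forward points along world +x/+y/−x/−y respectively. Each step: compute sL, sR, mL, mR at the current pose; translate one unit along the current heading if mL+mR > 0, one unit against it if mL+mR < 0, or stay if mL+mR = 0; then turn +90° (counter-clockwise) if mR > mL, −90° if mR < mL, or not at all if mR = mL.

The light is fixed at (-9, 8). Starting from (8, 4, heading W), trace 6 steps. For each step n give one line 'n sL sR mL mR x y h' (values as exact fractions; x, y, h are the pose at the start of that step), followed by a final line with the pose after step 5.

0 6/25 10/39 -367/975 484/975 8 4 W
1 12/65 20/87 -1822/5655 2344/5655 7 4 S
2 3/17 1/6 -13/51 35/102 7 3 E
3 12/53 20/111 -1726/5883 2392/5883 8 3 N
4 6/25 10/39 -367/975 484/975 8 4 W
5 12/65 20/87 -1822/5655 2344/5655 7 4 S
final 7 3 E

n=0: pose=(8,4,W); sL=6/25, sR=10/39; mL=-367/975, mR=484/975; mL+mR=3/25 → advance +1; mR−mL=851/975 → turn +1·90°
n=1: pose=(7,4,S); sL=12/65, sR=20/87; mL=-1822/5655, mR=2344/5655; mL+mR=6/65 → advance +1; mR−mL=4166/5655 → turn +1·90°
n=2: pose=(7,3,E); sL=3/17, sR=1/6; mL=-13/51, mR=35/102; mL+mR=3/34 → advance +1; mR−mL=61/102 → turn +1·90°
n=3: pose=(8,3,N); sL=12/53, sR=20/111; mL=-1726/5883, mR=2392/5883; mL+mR=6/53 → advance +1; mR−mL=4118/5883 → turn +1·90°
n=4: pose=(8,4,W); sL=6/25, sR=10/39; mL=-367/975, mR=484/975; mL+mR=3/25 → advance +1; mR−mL=851/975 → turn +1·90°
n=5: pose=(7,4,S); sL=12/65, sR=20/87; mL=-1822/5655, mR=2344/5655; mL+mR=6/65 → advance +1; mR−mL=4166/5655 → turn +1·90°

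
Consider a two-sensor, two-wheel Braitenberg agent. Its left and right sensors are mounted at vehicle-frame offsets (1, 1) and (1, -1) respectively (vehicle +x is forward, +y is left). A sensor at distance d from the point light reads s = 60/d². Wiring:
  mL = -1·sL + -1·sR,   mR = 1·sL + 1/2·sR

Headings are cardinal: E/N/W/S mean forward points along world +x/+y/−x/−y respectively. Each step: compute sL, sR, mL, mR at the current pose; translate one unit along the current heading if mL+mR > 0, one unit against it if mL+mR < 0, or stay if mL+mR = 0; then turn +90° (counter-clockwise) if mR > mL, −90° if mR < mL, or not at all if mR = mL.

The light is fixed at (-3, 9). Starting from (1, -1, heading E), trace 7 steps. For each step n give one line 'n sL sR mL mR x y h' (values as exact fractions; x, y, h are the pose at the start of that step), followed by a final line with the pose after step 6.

0 30/53 30/73 -3780/3869 2985/3869 1 -1 E
1 12/17 60/97 -2184/1649 1674/1649 0 -1 N
2 15/37 15/26 -945/962 1335/1924 0 -2 W
3 60/169 20/51 -6440/8619 4750/8619 1 -2 S
4 30/53 30/73 -3780/3869 2985/3869 1 -1 E
5 12/17 60/97 -2184/1649 1674/1649 0 -1 N
6 15/37 15/26 -945/962 1335/1924 0 -2 W
final 1 -2 S

n=0: pose=(1,-1,E); sL=30/53, sR=30/73; mL=-3780/3869, mR=2985/3869; mL+mR=-15/73 → advance -1; mR−mL=6765/3869 → turn +1·90°
n=1: pose=(0,-1,N); sL=12/17, sR=60/97; mL=-2184/1649, mR=1674/1649; mL+mR=-30/97 → advance -1; mR−mL=3858/1649 → turn +1·90°
n=2: pose=(0,-2,W); sL=15/37, sR=15/26; mL=-945/962, mR=1335/1924; mL+mR=-15/52 → advance -1; mR−mL=3225/1924 → turn +1·90°
n=3: pose=(1,-2,S); sL=60/169, sR=20/51; mL=-6440/8619, mR=4750/8619; mL+mR=-10/51 → advance -1; mR−mL=3730/2873 → turn +1·90°
n=4: pose=(1,-1,E); sL=30/53, sR=30/73; mL=-3780/3869, mR=2985/3869; mL+mR=-15/73 → advance -1; mR−mL=6765/3869 → turn +1·90°
n=5: pose=(0,-1,N); sL=12/17, sR=60/97; mL=-2184/1649, mR=1674/1649; mL+mR=-30/97 → advance -1; mR−mL=3858/1649 → turn +1·90°
n=6: pose=(0,-2,W); sL=15/37, sR=15/26; mL=-945/962, mR=1335/1924; mL+mR=-15/52 → advance -1; mR−mL=3225/1924 → turn +1·90°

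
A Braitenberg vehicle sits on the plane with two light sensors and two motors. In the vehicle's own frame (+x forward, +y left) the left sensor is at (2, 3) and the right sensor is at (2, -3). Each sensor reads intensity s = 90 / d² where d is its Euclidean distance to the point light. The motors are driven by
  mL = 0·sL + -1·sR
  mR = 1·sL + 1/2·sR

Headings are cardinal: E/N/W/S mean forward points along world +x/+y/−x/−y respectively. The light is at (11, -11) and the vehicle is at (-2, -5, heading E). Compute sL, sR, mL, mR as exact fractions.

left sensor world pos  = (0, -2); dL² = 202
right sensor world pos = (0, -8); dR² = 130
sL = 90/202 = 45/101
sR = 90/130 = 9/13
mL = 0·sL + -1·sR = -9/13
mR = 1·sL + 1/2·sR = 2079/2626

45/101 9/13 -9/13 2079/2626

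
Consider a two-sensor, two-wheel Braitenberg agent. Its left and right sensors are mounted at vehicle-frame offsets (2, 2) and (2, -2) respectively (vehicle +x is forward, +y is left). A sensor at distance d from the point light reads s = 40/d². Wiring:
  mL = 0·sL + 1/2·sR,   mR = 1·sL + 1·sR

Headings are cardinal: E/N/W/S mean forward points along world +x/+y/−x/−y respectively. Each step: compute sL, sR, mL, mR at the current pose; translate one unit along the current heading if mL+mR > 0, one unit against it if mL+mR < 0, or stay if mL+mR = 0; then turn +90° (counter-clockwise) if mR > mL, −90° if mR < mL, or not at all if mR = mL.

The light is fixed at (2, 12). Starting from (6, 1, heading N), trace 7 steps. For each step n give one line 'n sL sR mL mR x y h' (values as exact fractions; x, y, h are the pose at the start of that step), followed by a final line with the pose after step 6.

0 8/17 40/117 20/117 1616/1989 6 1 N
1 10/37 10/17 5/17 540/629 6 2 W
2 40/169 8/29 4/29 2512/4901 5 2 S
3 20/53 20/97 10/97 3000/5141 5 1 E
4 8/17 40/117 20/117 1616/1989 6 1 N
5 10/37 10/17 5/17 540/629 6 2 W
6 40/169 8/29 4/29 2512/4901 5 2 S
final 5 1 E

n=0: pose=(6,1,N); sL=8/17, sR=40/117; mL=20/117, mR=1616/1989; mL+mR=652/663 → advance +1; mR−mL=1276/1989 → turn +1·90°
n=1: pose=(6,2,W); sL=10/37, sR=10/17; mL=5/17, mR=540/629; mL+mR=725/629 → advance +1; mR−mL=355/629 → turn +1·90°
n=2: pose=(5,2,S); sL=40/169, sR=8/29; mL=4/29, mR=2512/4901; mL+mR=3188/4901 → advance +1; mR−mL=1836/4901 → turn +1·90°
n=3: pose=(5,1,E); sL=20/53, sR=20/97; mL=10/97, mR=3000/5141; mL+mR=3530/5141 → advance +1; mR−mL=2470/5141 → turn +1·90°
n=4: pose=(6,1,N); sL=8/17, sR=40/117; mL=20/117, mR=1616/1989; mL+mR=652/663 → advance +1; mR−mL=1276/1989 → turn +1·90°
n=5: pose=(6,2,W); sL=10/37, sR=10/17; mL=5/17, mR=540/629; mL+mR=725/629 → advance +1; mR−mL=355/629 → turn +1·90°
n=6: pose=(5,2,S); sL=40/169, sR=8/29; mL=4/29, mR=2512/4901; mL+mR=3188/4901 → advance +1; mR−mL=1836/4901 → turn +1·90°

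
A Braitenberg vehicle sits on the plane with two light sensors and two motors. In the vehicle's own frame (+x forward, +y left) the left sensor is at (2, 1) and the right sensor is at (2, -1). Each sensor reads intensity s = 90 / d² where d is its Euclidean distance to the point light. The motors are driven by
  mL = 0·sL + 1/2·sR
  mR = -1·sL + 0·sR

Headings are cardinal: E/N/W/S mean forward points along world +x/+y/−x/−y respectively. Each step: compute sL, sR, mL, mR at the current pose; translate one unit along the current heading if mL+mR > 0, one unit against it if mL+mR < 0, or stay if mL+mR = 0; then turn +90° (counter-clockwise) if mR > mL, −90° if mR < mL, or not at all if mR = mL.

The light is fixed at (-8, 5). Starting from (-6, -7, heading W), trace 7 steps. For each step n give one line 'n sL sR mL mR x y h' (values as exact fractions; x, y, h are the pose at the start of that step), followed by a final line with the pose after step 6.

0 90/169 90/121 45/121 -90/169 -6 -7 W
1 45/52 45/58 45/116 -45/52 -5 -7 N
2 90/169 90/221 45/221 -90/169 -5 -8 E
3 5/13 45/113 45/226 -5/13 -6 -8 S
4 90/169 90/121 45/121 -90/169 -6 -7 W
5 45/52 45/58 45/116 -45/52 -5 -7 N
6 90/169 90/221 45/221 -90/169 -5 -8 E
final -6 -8 S

n=0: pose=(-6,-7,W); sL=90/169, sR=90/121; mL=45/121, mR=-90/169; mL+mR=-3285/20449 → advance -1; mR−mL=-18495/20449 → turn -1·90°
n=1: pose=(-5,-7,N); sL=45/52, sR=45/58; mL=45/116, mR=-45/52; mL+mR=-180/377 → advance -1; mR−mL=-945/754 → turn -1·90°
n=2: pose=(-5,-8,E); sL=90/169, sR=90/221; mL=45/221, mR=-90/169; mL+mR=-945/2873 → advance -1; mR−mL=-2115/2873 → turn -1·90°
n=3: pose=(-6,-8,S); sL=5/13, sR=45/113; mL=45/226, mR=-5/13; mL+mR=-545/2938 → advance -1; mR−mL=-1715/2938 → turn -1·90°
n=4: pose=(-6,-7,W); sL=90/169, sR=90/121; mL=45/121, mR=-90/169; mL+mR=-3285/20449 → advance -1; mR−mL=-18495/20449 → turn -1·90°
n=5: pose=(-5,-7,N); sL=45/52, sR=45/58; mL=45/116, mR=-45/52; mL+mR=-180/377 → advance -1; mR−mL=-945/754 → turn -1·90°
n=6: pose=(-5,-8,E); sL=90/169, sR=90/221; mL=45/221, mR=-90/169; mL+mR=-945/2873 → advance -1; mR−mL=-2115/2873 → turn -1·90°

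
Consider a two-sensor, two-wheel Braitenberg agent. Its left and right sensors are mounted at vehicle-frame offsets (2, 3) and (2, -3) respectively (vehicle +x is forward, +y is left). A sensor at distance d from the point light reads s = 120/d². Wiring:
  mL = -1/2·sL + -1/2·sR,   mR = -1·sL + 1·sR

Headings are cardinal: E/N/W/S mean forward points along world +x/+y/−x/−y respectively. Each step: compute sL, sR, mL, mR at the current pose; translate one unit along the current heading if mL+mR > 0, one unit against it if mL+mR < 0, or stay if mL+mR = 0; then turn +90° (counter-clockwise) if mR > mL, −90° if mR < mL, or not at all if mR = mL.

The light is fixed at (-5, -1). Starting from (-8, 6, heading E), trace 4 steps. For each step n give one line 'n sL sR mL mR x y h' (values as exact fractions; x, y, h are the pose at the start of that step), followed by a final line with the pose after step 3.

0 120/101 120/17 -7080/1717 10080/1717 -8 6 E
1 60/53 60/41 -2820/2173 720/2173 -7 6 N
2 24/5 120/97 -1464/485 -1728/485 -7 5 W
3 3/2 30/17 -111/68 9/34 -6 5 N
final -6 4 W

n=0: pose=(-8,6,E); sL=120/101, sR=120/17; mL=-7080/1717, mR=10080/1717; mL+mR=3000/1717 → advance +1; mR−mL=17160/1717 → turn +1·90°
n=1: pose=(-7,6,N); sL=60/53, sR=60/41; mL=-2820/2173, mR=720/2173; mL+mR=-2100/2173 → advance -1; mR−mL=3540/2173 → turn +1·90°
n=2: pose=(-7,5,W); sL=24/5, sR=120/97; mL=-1464/485, mR=-1728/485; mL+mR=-3192/485 → advance -1; mR−mL=-264/485 → turn -1·90°
n=3: pose=(-6,5,N); sL=3/2, sR=30/17; mL=-111/68, mR=9/34; mL+mR=-93/68 → advance -1; mR−mL=129/68 → turn +1·90°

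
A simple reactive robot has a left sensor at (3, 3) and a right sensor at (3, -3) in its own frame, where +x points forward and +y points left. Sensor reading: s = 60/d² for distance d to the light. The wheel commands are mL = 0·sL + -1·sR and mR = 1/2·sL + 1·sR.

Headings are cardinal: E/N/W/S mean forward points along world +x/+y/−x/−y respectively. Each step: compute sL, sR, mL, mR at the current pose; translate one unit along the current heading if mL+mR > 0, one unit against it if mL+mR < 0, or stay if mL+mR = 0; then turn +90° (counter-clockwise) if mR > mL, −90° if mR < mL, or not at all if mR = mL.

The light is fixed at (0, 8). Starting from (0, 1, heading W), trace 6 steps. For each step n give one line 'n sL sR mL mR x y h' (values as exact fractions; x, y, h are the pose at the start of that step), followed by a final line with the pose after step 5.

n=0: pose=(0,1,W); sL=60/109, sR=12/5; mL=-12/5, mR=1458/545; mL+mR=30/109 → advance +1; mR−mL=2766/545 → turn +1·90°
n=1: pose=(-1,1,S); sL=15/26, sR=15/29; mL=-15/29, mR=1215/1508; mL+mR=15/52 → advance +1; mR−mL=1995/1508 → turn +1·90°
n=2: pose=(-1,0,E); sL=60/29, sR=12/25; mL=-12/25, mR=1098/725; mL+mR=30/29 → advance +1; mR−mL=1446/725 → turn +1·90°
n=3: pose=(0,0,N); sL=30/17, sR=30/17; mL=-30/17, mR=45/17; mL+mR=15/17 → advance +1; mR−mL=75/17 → turn +1·90°
n=4: pose=(0,1,W); sL=60/109, sR=12/5; mL=-12/5, mR=1458/545; mL+mR=30/109 → advance +1; mR−mL=2766/545 → turn +1·90°
n=5: pose=(-1,1,S); sL=15/26, sR=15/29; mL=-15/29, mR=1215/1508; mL+mR=15/52 → advance +1; mR−mL=1995/1508 → turn +1·90°

0 60/109 12/5 -12/5 1458/545 0 1 W
1 15/26 15/29 -15/29 1215/1508 -1 1 S
2 60/29 12/25 -12/25 1098/725 -1 0 E
3 30/17 30/17 -30/17 45/17 0 0 N
4 60/109 12/5 -12/5 1458/545 0 1 W
5 15/26 15/29 -15/29 1215/1508 -1 1 S
final -1 0 E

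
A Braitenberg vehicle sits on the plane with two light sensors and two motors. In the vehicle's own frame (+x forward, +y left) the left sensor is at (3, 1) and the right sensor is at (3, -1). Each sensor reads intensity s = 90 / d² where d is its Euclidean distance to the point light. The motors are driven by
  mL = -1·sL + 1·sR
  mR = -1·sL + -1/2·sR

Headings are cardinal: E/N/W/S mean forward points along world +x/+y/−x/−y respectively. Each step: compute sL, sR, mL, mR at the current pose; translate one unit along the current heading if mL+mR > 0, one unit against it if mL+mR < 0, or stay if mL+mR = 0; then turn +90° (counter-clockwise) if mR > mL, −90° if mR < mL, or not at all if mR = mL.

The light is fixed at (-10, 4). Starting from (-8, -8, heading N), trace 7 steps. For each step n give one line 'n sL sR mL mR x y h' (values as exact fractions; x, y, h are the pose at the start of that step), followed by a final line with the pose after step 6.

0 45/41 1 -4/41 -131/82 -8 -8 N
1 90/169 90/221 -360/2873 -2115/2873 -8 -9 E
2 9/26 45/128 9/1664 -1737/3328 -9 -9 S
3 90/173 18/25 864/4325 -3807/4325 -9 -8 W
4 45/41 1 -4/41 -131/82 -8 -8 N
5 90/169 90/221 -360/2873 -2115/2873 -8 -9 E
6 9/26 45/128 9/1664 -1737/3328 -9 -9 S
final -9 -8 W

n=0: pose=(-8,-8,N); sL=45/41, sR=1; mL=-4/41, mR=-131/82; mL+mR=-139/82 → advance -1; mR−mL=-3/2 → turn -1·90°
n=1: pose=(-8,-9,E); sL=90/169, sR=90/221; mL=-360/2873, mR=-2115/2873; mL+mR=-2475/2873 → advance -1; mR−mL=-135/221 → turn -1·90°
n=2: pose=(-9,-9,S); sL=9/26, sR=45/128; mL=9/1664, mR=-1737/3328; mL+mR=-1719/3328 → advance -1; mR−mL=-135/256 → turn -1·90°
n=3: pose=(-9,-8,W); sL=90/173, sR=18/25; mL=864/4325, mR=-3807/4325; mL+mR=-2943/4325 → advance -1; mR−mL=-27/25 → turn -1·90°
n=4: pose=(-8,-8,N); sL=45/41, sR=1; mL=-4/41, mR=-131/82; mL+mR=-139/82 → advance -1; mR−mL=-3/2 → turn -1·90°
n=5: pose=(-8,-9,E); sL=90/169, sR=90/221; mL=-360/2873, mR=-2115/2873; mL+mR=-2475/2873 → advance -1; mR−mL=-135/221 → turn -1·90°
n=6: pose=(-9,-9,S); sL=9/26, sR=45/128; mL=9/1664, mR=-1737/3328; mL+mR=-1719/3328 → advance -1; mR−mL=-135/256 → turn -1·90°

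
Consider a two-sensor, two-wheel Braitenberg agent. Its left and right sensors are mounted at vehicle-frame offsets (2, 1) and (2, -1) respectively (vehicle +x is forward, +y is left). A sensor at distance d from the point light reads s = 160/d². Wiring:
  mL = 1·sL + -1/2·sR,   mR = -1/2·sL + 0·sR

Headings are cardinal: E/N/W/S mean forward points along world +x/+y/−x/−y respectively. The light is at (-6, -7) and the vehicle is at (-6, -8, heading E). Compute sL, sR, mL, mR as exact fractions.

40 20 30 -20

left sensor world pos  = (-4, -7); dL² = 4
right sensor world pos = (-4, -9); dR² = 8
sL = 160/4 = 40
sR = 160/8 = 20
mL = 1·sL + -1/2·sR = 30
mR = -1/2·sL + 0·sR = -20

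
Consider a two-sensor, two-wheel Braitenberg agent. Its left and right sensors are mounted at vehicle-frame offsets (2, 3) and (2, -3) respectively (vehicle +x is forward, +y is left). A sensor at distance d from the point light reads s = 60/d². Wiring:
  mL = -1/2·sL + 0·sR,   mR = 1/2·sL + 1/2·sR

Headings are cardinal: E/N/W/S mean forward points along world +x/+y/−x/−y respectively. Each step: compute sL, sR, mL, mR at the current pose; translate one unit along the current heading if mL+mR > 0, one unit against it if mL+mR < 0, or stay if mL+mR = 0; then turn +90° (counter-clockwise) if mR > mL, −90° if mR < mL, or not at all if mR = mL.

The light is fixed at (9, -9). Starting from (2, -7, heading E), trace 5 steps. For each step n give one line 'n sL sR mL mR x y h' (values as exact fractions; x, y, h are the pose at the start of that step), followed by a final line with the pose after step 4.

0 6/5 30/13 -3/5 114/65 2 -7 E
1 60/97 12/5 -30/97 732/485 3 -7 N
2 15/16 3/5 -15/32 123/160 3 -6 W
3 60/17 60/101 -30/17 3540/1717 2 -6 S
4 6/5 30/13 -3/5 114/65 2 -7 E
final 3 -7 N

n=0: pose=(2,-7,E); sL=6/5, sR=30/13; mL=-3/5, mR=114/65; mL+mR=15/13 → advance +1; mR−mL=153/65 → turn +1·90°
n=1: pose=(3,-7,N); sL=60/97, sR=12/5; mL=-30/97, mR=732/485; mL+mR=6/5 → advance +1; mR−mL=882/485 → turn +1·90°
n=2: pose=(3,-6,W); sL=15/16, sR=3/5; mL=-15/32, mR=123/160; mL+mR=3/10 → advance +1; mR−mL=99/80 → turn +1·90°
n=3: pose=(2,-6,S); sL=60/17, sR=60/101; mL=-30/17, mR=3540/1717; mL+mR=30/101 → advance +1; mR−mL=6570/1717 → turn +1·90°
n=4: pose=(2,-7,E); sL=6/5, sR=30/13; mL=-3/5, mR=114/65; mL+mR=15/13 → advance +1; mR−mL=153/65 → turn +1·90°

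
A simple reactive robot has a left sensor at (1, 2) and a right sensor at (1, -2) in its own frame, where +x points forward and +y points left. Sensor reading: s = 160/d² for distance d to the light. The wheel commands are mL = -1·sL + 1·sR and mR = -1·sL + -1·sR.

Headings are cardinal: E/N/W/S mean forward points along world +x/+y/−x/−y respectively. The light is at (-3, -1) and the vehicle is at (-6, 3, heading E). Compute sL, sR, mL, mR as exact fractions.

4 20 16 -24

left sensor world pos  = (-5, 5); dL² = 40
right sensor world pos = (-5, 1); dR² = 8
sL = 160/40 = 4
sR = 160/8 = 20
mL = -1·sL + 1·sR = 16
mR = -1·sL + -1·sR = -24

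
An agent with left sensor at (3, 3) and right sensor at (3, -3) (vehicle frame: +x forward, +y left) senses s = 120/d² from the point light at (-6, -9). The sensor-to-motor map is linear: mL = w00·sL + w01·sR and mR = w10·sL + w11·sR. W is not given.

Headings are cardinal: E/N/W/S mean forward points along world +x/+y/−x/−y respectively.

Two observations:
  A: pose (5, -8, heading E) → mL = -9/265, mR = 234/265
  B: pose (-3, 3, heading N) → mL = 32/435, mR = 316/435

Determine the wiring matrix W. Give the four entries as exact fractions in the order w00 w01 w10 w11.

1 -1 1/2 1

obs A: pose=(5,-8,E) → sL=30/53, sR=3/5, mL=-9/265, mR=234/265
obs B: pose=(-3,3,N) → sL=8/15, sR=40/87, mL=32/435, mR=316/435
sensor matrix S = [[30/53, 3/5], [8/15, 40/87]]; det S = -2296/38425
solve [mL_A; mL_B] = S·[w00; w01] and [mR_A; mR_B] = S·[w10; w11]:
  w00 = 1, w01 = -1, w10 = 1/2, w11 = 1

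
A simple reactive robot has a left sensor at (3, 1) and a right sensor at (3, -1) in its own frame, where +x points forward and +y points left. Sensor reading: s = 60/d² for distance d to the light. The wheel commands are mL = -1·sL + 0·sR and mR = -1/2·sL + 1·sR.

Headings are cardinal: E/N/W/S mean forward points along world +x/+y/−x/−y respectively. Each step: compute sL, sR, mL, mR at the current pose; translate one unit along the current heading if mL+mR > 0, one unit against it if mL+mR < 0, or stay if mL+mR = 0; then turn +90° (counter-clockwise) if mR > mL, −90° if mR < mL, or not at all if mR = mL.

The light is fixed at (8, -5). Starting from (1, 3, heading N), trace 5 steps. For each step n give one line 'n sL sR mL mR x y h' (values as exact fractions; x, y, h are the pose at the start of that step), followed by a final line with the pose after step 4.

n=0: pose=(1,3,N); sL=12/37, sR=60/157; mL=-12/37, mR=1278/5809; mL+mR=-606/5809 → advance -1; mR−mL=3162/5809 → turn +1·90°
n=1: pose=(1,2,W); sL=15/34, sR=15/41; mL=-15/34, mR=405/2788; mL+mR=-825/2788 → advance -1; mR−mL=1635/2788 → turn +1·90°
n=2: pose=(2,2,S); sL=60/41, sR=12/13; mL=-60/41, mR=102/533; mL+mR=-678/533 → advance -1; mR−mL=882/533 → turn +1·90°
n=3: pose=(2,3,E); sL=2/3, sR=30/29; mL=-2/3, mR=61/87; mL+mR=1/29 → advance +1; mR−mL=119/87 → turn +1·90°
n=4: pose=(3,3,N); sL=60/157, sR=60/137; mL=-60/157, mR=5310/21509; mL+mR=-2910/21509 → advance -1; mR−mL=13530/21509 → turn +1·90°

0 12/37 60/157 -12/37 1278/5809 1 3 N
1 15/34 15/41 -15/34 405/2788 1 2 W
2 60/41 12/13 -60/41 102/533 2 2 S
3 2/3 30/29 -2/3 61/87 2 3 E
4 60/157 60/137 -60/157 5310/21509 3 3 N
final 3 2 W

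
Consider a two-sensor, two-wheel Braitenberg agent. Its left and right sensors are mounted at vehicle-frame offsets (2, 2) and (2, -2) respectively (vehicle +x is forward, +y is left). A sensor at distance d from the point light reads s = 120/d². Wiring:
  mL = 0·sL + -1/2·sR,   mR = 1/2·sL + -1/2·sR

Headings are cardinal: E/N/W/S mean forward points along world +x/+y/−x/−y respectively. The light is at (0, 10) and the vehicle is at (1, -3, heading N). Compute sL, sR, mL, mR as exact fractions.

60/61 12/13 -6/13 24/793

left sensor world pos  = (-1, -1); dL² = 122
right sensor world pos = (3, -1); dR² = 130
sL = 120/122 = 60/61
sR = 120/130 = 12/13
mL = 0·sL + -1/2·sR = -6/13
mR = 1/2·sL + -1/2·sR = 24/793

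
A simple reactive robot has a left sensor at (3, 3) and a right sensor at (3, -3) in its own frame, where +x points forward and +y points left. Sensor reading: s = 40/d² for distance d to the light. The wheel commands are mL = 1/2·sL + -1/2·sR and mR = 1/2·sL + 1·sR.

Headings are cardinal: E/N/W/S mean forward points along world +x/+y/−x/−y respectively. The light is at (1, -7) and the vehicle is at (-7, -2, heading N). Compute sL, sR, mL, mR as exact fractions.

8/37 40/89 -384/3293 1836/3293

left sensor world pos  = (-10, 1); dL² = 185
right sensor world pos = (-4, 1); dR² = 89
sL = 40/185 = 8/37
sR = 40/89 = 40/89
mL = 1/2·sL + -1/2·sR = -384/3293
mR = 1/2·sL + 1·sR = 1836/3293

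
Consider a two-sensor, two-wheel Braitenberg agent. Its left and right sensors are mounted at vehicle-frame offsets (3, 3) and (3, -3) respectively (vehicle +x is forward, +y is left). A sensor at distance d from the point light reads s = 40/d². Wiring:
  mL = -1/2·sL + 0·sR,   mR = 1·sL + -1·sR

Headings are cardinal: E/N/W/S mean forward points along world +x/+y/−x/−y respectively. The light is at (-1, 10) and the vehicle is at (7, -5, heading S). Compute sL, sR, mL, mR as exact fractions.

8/89 40/349 -4/89 -768/31061

left sensor world pos  = (10, -8); dL² = 445
right sensor world pos = (4, -8); dR² = 349
sL = 40/445 = 8/89
sR = 40/349 = 40/349
mL = -1/2·sL + 0·sR = -4/89
mR = 1·sL + -1·sR = -768/31061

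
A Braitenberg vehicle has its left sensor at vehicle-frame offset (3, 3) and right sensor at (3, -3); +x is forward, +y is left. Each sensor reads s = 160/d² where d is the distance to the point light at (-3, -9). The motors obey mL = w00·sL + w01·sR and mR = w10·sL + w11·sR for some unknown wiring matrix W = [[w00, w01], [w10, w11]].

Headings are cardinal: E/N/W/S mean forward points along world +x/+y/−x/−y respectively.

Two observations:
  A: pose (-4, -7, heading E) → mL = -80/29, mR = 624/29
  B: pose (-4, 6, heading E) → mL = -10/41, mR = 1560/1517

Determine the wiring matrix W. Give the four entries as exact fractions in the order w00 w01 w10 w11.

-1/2 0 1 1/2

obs A: pose=(-4,-7,E) → sL=160/29, sR=32, mL=-80/29, mR=624/29
obs B: pose=(-4,6,E) → sL=20/41, sR=40/37, mL=-10/41, mR=1560/1517
sensor matrix S = [[160/29, 32], [20/41, 40/37]]; det S = -424320/43993
solve [mL_A; mL_B] = S·[w00; w01] and [mR_A; mR_B] = S·[w10; w11]:
  w00 = -1/2, w01 = 0, w10 = 1, w11 = 1/2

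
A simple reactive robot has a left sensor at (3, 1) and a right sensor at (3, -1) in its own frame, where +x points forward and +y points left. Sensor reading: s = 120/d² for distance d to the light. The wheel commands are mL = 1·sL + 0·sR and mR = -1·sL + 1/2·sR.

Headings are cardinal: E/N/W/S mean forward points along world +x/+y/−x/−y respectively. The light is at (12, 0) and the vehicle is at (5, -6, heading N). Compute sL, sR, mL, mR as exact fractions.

left sensor world pos  = (4, -3); dL² = 73
right sensor world pos = (6, -3); dR² = 45
sL = 120/73 = 120/73
sR = 120/45 = 8/3
mL = 1·sL + 0·sR = 120/73
mR = -1·sL + 1/2·sR = -68/219

120/73 8/3 120/73 -68/219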